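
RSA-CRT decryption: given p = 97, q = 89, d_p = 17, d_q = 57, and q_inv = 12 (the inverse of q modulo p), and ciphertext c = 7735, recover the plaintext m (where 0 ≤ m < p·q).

5721

m₁ = c^(d_p) mod p: c ≡ 72 (mod 97), and 72^17 mod 97 = 95.
m₂ = c^(d_q) mod q: c ≡ 81 (mod 89), and 81^57 mod 89 = 25.
h = q_inv·(m₁ − m₂) mod p = 12·(95 − 25) mod 97 = 64.
m = m₂ + h·q = 25 + 64·89 = 5721.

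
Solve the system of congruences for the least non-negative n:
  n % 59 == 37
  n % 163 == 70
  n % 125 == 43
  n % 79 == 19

5378418

Combine the congruences pairwise.
From n ≡ 37 (mod 59) write n = 37 + 59t. Substituting into n ≡ 70 (mod 163) gives 59t ≡ 33 (mod 163), and since 59⁻¹ ≡ 105 (mod 163), t ≡ 42. Hence n ≡ 37 + 59·42 = 2515 (mod 9617).
From n ≡ 2515 (mod 9617) write n = 2515 + 9617t. Substituting into n ≡ 43 (mod 125) gives 9617t ≡ 28 (mod 125), and since 117⁻¹ ≡ 78 (mod 125), t ≡ 59. Hence n ≡ 2515 + 9617·59 = 569918 (mod 1202125).
From n ≡ 569918 (mod 1202125) write n = 569918 + 1202125t. Substituting into n ≡ 19 (mod 79) gives 1202125t ≡ 7 (mod 79), and since 61⁻¹ ≡ 57 (mod 79), t ≡ 4. Hence n ≡ 569918 + 1202125·4 = 5378418 (mod 94967875).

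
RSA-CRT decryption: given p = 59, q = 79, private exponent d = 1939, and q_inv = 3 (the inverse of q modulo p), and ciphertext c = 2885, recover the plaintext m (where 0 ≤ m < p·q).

2743

d_p = d mod (p−1) = 1939 mod 58 = 25; d_q = d mod (q−1) = 67.
m₁ = c^(d_p) mod p: c ≡ 53 (mod 59), and 53^25 mod 59 = 29.
m₂ = c^(d_q) mod q: c ≡ 41 (mod 79), and 41^67 mod 79 = 57.
h = q_inv·(m₁ − m₂) mod p = 3·(29 − 57) mod 59 = 34.
m = m₂ + h·q = 57 + 34·79 = 2743.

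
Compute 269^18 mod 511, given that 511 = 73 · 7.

Mod 73: 269 ≡ 50; 50^18 ≡ 72 (mod 73).
Mod 7: 269 ≡ 3; since 6 | 18, by Fermat 3^18 ≡ 1 (mod 7).
Combine by CRT: x ≡ 72 (mod 73), x ≡ 1 (mod 7) ⇒ x ≡ 218 (mod 511).

218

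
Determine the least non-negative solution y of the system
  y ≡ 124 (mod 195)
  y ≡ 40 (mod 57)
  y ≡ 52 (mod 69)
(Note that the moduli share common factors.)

1294

Combine the congruences pairwise.
gcd(195, 57) = 3 and 3 | (40 − 124), so the pair is consistent; merging gives y ≡ 1294 (mod 3705), where 3705 = lcm(195, 57).
gcd(3705, 69) = 3 and 3 | (52 − 1294), so the pair is consistent; merging gives y ≡ 1294 (mod 85215), where 85215 = lcm(3705, 69).
The solution is unique modulo lcm(195, 57, 69) = 85215.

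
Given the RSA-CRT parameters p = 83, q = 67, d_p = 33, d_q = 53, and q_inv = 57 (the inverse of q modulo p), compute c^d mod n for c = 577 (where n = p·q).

m₁ = c^(d_p) mod p: c ≡ 79 (mod 83), and 79^33 mod 83 = 22.
m₂ = c^(d_q) mod q: c ≡ 41 (mod 67), and 41^53 mod 67 = 51.
h = q_inv·(m₁ − m₂) mod p = 57·(22 − 51) mod 83 = 7.
m = m₂ + h·q = 51 + 7·67 = 520.

520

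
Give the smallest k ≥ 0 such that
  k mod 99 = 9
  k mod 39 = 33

gcd(99, 39) = 3 and 3 | (33 − 9), so the pair is consistent; merging gives k ≡ 306 (mod 1287), where 1287 = lcm(99, 39).
The solution is unique modulo lcm(99, 39) = 1287.

306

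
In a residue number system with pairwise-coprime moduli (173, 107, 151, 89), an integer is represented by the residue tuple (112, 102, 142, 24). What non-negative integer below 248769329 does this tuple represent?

From x ≡ 112 (mod 173) write x = 112 + 173t. Substituting into x ≡ 102 (mod 107) gives 173t ≡ 97 (mod 107), and since 66⁻¹ ≡ 60 (mod 107), t ≡ 42. Hence x ≡ 112 + 173·42 = 7378 (mod 18511).
From x ≡ 7378 (mod 18511) write x = 7378 + 18511t. Substituting into x ≡ 142 (mod 151) gives 18511t ≡ 12 (mod 151), and since 89⁻¹ ≡ 56 (mod 151), t ≡ 68. Hence x ≡ 7378 + 18511·68 = 1266126 (mod 2795161).
From x ≡ 1266126 (mod 2795161) write x = 1266126 + 2795161t. Substituting into x ≡ 24 (mod 89) gives 2795161t ≡ 12 (mod 89), and since 27⁻¹ ≡ 33 (mod 89), t ≡ 40. Hence x ≡ 1266126 + 2795161·40 = 113072566 (mod 248769329).

113072566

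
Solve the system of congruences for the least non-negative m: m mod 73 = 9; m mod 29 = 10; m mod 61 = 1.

118707

The moduli are pairwise coprime; N = 73·29·61 = 129137.
N/73 = 1769; 1769 ≡ 17 (mod 73); 17·43 ≡ 1, so inverse 43.
N/29 = 4453; 4453 ≡ 16 (mod 29); 16·20 ≡ 1, so inverse 20.
N/61 = 2117; 2117 ≡ 43 (mod 61); 43·44 ≡ 1, so inverse 44.
m ≡ 9·1769·43 + 10·4453·20 + 1·2117·44 = 1668351.
1668351 mod 129137 = 118707.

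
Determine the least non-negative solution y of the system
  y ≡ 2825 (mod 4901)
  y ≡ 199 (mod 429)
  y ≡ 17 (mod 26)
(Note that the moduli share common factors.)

140053

gcd(4901, 429) = 13 and 13 | (199 − 2825), so the pair is consistent; merging gives y ≡ 140053 (mod 161733), where 161733 = lcm(4901, 429).
gcd(161733, 26) = 13 and 13 | (17 − 140053), so the pair is consistent; merging gives y ≡ 140053 (mod 323466), where 323466 = lcm(161733, 26).
The solution is unique modulo lcm(4901, 429, 26) = 323466.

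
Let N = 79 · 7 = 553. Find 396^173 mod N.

Mod 79: 396 ≡ 1; by Fermat, exponent reduces to 173 mod 78 = 17; 1^17 ≡ 1 (mod 79).
Mod 7: 396 ≡ 4; by Fermat, exponent reduces to 173 mod 6 = 5; 4^5 ≡ 2 (mod 7).
Combine by CRT: x ≡ 1 (mod 79), x ≡ 2 (mod 7) ⇒ x ≡ 317 (mod 553).

317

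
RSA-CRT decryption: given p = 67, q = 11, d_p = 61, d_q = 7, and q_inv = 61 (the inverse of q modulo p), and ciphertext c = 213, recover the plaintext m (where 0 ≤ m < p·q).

m₁ = c^(d_p) mod p: c ≡ 12 (mod 67), and 12^61 mod 67 = 11.
m₂ = c^(d_q) mod q: c ≡ 4 (mod 11), and 4^7 mod 11 = 5.
h = q_inv·(m₁ − m₂) mod p = 61·(11 − 5) mod 67 = 31.
m = m₂ + h·q = 5 + 31·11 = 346.

346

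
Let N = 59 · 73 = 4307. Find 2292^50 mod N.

1618

Mod 59: 2292 ≡ 50; 50^50 ≡ 25 (mod 59).
Mod 73: 2292 ≡ 29; 29^50 ≡ 12 (mod 73).
Combine by CRT: x ≡ 25 (mod 59), x ≡ 12 (mod 73) ⇒ x ≡ 1618 (mod 4307).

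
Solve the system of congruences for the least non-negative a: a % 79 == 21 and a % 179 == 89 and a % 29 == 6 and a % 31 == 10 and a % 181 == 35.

320787421

From a ≡ 21 (mod 79) write a = 21 + 79t. Substituting into a ≡ 89 (mod 179) gives 79t ≡ 68 (mod 179), and since 79⁻¹ ≡ 34 (mod 179), t ≡ 164. Hence a ≡ 21 + 79·164 = 12977 (mod 14141).
From a ≡ 12977 (mod 14141) write a = 12977 + 14141t. Substituting into a ≡ 6 (mod 29) gives 14141t ≡ 21 (mod 29), and since 18⁻¹ ≡ 21 (mod 29), t ≡ 6. Hence a ≡ 12977 + 14141·6 = 97823 (mod 410089).
From a ≡ 97823 (mod 410089) write a = 97823 + 410089t. Substituting into a ≡ 10 (mod 31) gives 410089t ≡ 23 (mod 31), and since 21⁻¹ ≡ 3 (mod 31), t ≡ 7. Hence a ≡ 97823 + 410089·7 = 2968446 (mod 12712759).
From a ≡ 2968446 (mod 12712759) write a = 2968446 + 12712759t. Substituting into a ≡ 35 (mod 181) gives 12712759t ≡ 170 (mod 181), and since 43⁻¹ ≡ 80 (mod 181), t ≡ 25. Hence a ≡ 2968446 + 12712759·25 = 320787421 (mod 2301009379).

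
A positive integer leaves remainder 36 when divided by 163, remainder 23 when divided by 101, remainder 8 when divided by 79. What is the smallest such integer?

236060

From t ≡ 36 (mod 163) write t = 36 + 163s. Substituting into t ≡ 23 (mod 101) gives 163s ≡ 88 (mod 101), and since 62⁻¹ ≡ 44 (mod 101), s ≡ 34. Hence t ≡ 36 + 163·34 = 5578 (mod 16463).
From t ≡ 5578 (mod 16463) write t = 5578 + 16463s. Substituting into t ≡ 8 (mod 79) gives 16463s ≡ 39 (mod 79), and since 31⁻¹ ≡ 51 (mod 79), s ≡ 14. Hence t ≡ 5578 + 16463·14 = 236060 (mod 1300577).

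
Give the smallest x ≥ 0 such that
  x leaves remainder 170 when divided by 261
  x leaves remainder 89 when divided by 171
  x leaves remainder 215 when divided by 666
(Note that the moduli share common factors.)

Combine the congruences pairwise.
gcd(261, 171) = 9 and 9 | (89 − 170), so the pair is consistent; merging gives x ≡ 431 (mod 4959), where 4959 = lcm(261, 171).
gcd(4959, 666) = 9 and 9 | (215 − 431), so the pair is consistent; merging gives x ≡ 30185 (mod 366966), where 366966 = lcm(4959, 666).
The solution is unique modulo lcm(261, 171, 666) = 366966.

30185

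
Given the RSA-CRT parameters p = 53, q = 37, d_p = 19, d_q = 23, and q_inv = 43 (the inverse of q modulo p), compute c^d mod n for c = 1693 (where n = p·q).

1927

m₁ = c^(d_p) mod p: c ≡ 50 (mod 53), and 50^19 mod 53 = 19.
m₂ = c^(d_q) mod q: c ≡ 28 (mod 37), and 28^23 mod 37 = 3.
h = q_inv·(m₁ − m₂) mod p = 43·(19 − 3) mod 53 = 52.
m = m₂ + h·q = 3 + 52·37 = 1927.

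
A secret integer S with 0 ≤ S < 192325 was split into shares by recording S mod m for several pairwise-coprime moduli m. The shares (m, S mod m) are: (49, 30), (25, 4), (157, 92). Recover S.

The moduli are pairwise coprime; N = 49·25·157 = 192325.
N/49 = 3925; 3925 ≡ 5 (mod 49); 5·10 ≡ 1, so inverse 10.
N/25 = 7693; 7693 ≡ 18 (mod 25); 18·7 ≡ 1, so inverse 7.
N/157 = 1225; 1225 ≡ 126 (mod 157); 126·81 ≡ 1, so inverse 81.
S ≡ 30·3925·10 + 4·7693·7 + 92·1225·81 = 10521604.
10521604 mod 192325 = 136054.

136054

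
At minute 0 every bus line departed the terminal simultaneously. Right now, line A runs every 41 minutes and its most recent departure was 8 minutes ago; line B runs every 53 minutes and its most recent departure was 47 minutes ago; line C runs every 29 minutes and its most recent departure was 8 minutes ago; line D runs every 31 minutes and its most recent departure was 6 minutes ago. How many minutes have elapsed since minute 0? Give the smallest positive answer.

1139070

From t ≡ 8 (mod 41) write t = 8 + 41s. Substituting into t ≡ 47 (mod 53) gives 41s ≡ 39 (mod 53), and since 41⁻¹ ≡ 22 (mod 53), s ≡ 10. Hence t ≡ 8 + 41·10 = 418 (mod 2173).
From t ≡ 418 (mod 2173) write t = 418 + 2173s. Substituting into t ≡ 8 (mod 29) gives 2173s ≡ 25 (mod 29), and since 27⁻¹ ≡ 14 (mod 29), s ≡ 2. Hence t ≡ 418 + 2173·2 = 4764 (mod 63017).
From t ≡ 4764 (mod 63017) write t = 4764 + 63017s. Substituting into t ≡ 6 (mod 31) gives 63017s ≡ 16 (mod 31), and since 25⁻¹ ≡ 5 (mod 31), s ≡ 18. Hence t ≡ 4764 + 63017·18 = 1139070 (mod 1953527).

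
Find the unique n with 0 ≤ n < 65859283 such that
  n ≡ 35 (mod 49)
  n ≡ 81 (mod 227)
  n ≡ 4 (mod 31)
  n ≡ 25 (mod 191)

5062862

The moduli are pairwise coprime; M = 49·227·31·191 = 65859283.
M/49 = 1344067; 1344067 ≡ 46 (mod 49); 46·16 ≡ 1, so inverse 16.
M/227 = 290129; 290129 ≡ 23 (mod 227); 23·79 ≡ 1, so inverse 79.
M/31 = 2124493; 2124493 ≡ 1 (mod 31), inverse 1.
M/191 = 344813; 344813 ≡ 58 (mod 191); 58·56 ≡ 1, so inverse 56.
n ≡ 35·1344067·16 + 81·290129·79 + 4·2124493·1 + 25·344813·56 = 3100449163.
3100449163 mod 65859283 = 5062862.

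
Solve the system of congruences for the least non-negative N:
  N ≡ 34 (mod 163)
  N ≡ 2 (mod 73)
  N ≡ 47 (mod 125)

358797

The moduli are pairwise coprime; M = 163·73·125 = 1487375.
M/163 = 9125; 9125 ≡ 160 (mod 163); 160·54 ≡ 1, so inverse 54.
M/73 = 20375; 20375 ≡ 8 (mod 73); 8·64 ≡ 1, so inverse 64.
M/125 = 11899; 11899 ≡ 24 (mod 125); 24·99 ≡ 1, so inverse 99.
N ≡ 34·9125·54 + 2·20375·64 + 47·11899·99 = 74727547.
74727547 mod 1487375 = 358797.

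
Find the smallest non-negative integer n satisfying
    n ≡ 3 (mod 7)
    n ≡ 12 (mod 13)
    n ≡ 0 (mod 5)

From n ≡ 3 (mod 7) write n = 3 + 7t. Substituting into n ≡ 12 (mod 13) gives 7t ≡ 9 (mod 13), and since 7⁻¹ ≡ 2 (mod 13), t ≡ 5. Hence n ≡ 3 + 7·5 = 38 (mod 91).
From n ≡ 38 (mod 91) write n = 38 + 91t. Substituting into n ≡ 0 (mod 5) gives 91t ≡ 2 (mod 5), and since 1⁻¹ ≡ 1 (mod 5), t ≡ 2. Hence n ≡ 38 + 91·2 = 220 (mod 455).

220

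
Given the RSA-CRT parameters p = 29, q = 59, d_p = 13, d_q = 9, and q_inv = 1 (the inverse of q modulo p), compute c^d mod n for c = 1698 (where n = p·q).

1209

m₁ = c^(d_p) mod p: c ≡ 16 (mod 29), and 16^13 mod 29 = 20.
m₂ = c^(d_q) mod q: c ≡ 46 (mod 59), and 46^9 mod 59 = 29.
h = q_inv·(m₁ − m₂) mod p = 1·(20 − 29) mod 29 = 20.
m = m₂ + h·q = 29 + 20·59 = 1209.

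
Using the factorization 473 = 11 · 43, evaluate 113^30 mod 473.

342

Mod 11: 113 ≡ 3; since 10 | 30, by Fermat 3^30 ≡ 1 (mod 11).
Mod 43: 113 ≡ 27; 27^30 ≡ 41 (mod 43).
Combine by CRT: x ≡ 1 (mod 11), x ≡ 41 (mod 43) ⇒ x ≡ 342 (mod 473).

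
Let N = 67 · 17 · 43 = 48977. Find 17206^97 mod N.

12820

Mod 67: 17206 ≡ 54; by Fermat, exponent reduces to 97 mod 66 = 31; 54^31 ≡ 23 (mod 67).
Mod 17: 17206 ≡ 2; by Fermat, exponent reduces to 97 mod 16 = 1; 2^1 ≡ 2 (mod 17).
Mod 43: 17206 ≡ 6; by Fermat, exponent reduces to 97 mod 42 = 13; 6^13 ≡ 6 (mod 43).
Combine by CRT: x ≡ 23 (mod 67), x ≡ 2 (mod 17), x ≡ 6 (mod 43) ⇒ x ≡ 12820 (mod 48977).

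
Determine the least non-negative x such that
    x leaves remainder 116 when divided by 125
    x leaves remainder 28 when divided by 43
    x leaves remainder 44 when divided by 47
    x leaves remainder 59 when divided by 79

The moduli are pairwise coprime; N = 125·43·47·79 = 19957375.
N/125 = 159659; 159659 ≡ 34 (mod 125); 34·114 ≡ 1, so inverse 114.
N/43 = 464125; 464125 ≡ 26 (mod 43); 26·5 ≡ 1, so inverse 5.
N/47 = 424625; 424625 ≡ 27 (mod 47); 27·7 ≡ 1, so inverse 7.
N/79 = 252625; 252625 ≡ 62 (mod 79); 62·65 ≡ 1, so inverse 65.
x ≡ 116·159659·114 + 28·464125·5 + 44·424625·7 + 59·252625·65 = 3275909491.
3275909491 mod 19957375 = 2899991.

2899991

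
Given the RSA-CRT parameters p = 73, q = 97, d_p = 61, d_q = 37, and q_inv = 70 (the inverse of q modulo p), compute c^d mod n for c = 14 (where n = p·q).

m₁ = c^(d_p) mod p: c ≡ 14 (mod 73), and 14^61 mod 73 = 53.
m₂ = c^(d_q) mod q: c ≡ 14 (mod 97), and 14^37 mod 97 = 21.
h = q_inv·(m₁ − m₂) mod p = 70·(53 − 21) mod 73 = 50.
m = m₂ + h·q = 21 + 50·97 = 4871.

4871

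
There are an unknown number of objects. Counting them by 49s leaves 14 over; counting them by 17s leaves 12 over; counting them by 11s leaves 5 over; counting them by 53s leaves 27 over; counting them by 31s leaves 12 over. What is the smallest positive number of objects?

From N ≡ 14 (mod 49) write N = 14 + 49t. Substituting into N ≡ 12 (mod 17) gives 49t ≡ 15 (mod 17), and since 15⁻¹ ≡ 8 (mod 17), t ≡ 1. Hence N ≡ 14 + 49·1 = 63 (mod 833).
From N ≡ 63 (mod 833) write N = 63 + 833t. Substituting into N ≡ 5 (mod 11) gives 833t ≡ 8 (mod 11), and since 8⁻¹ ≡ 7 (mod 11), t ≡ 1. Hence N ≡ 63 + 833·1 = 896 (mod 9163).
From N ≡ 896 (mod 9163) write N = 896 + 9163t. Substituting into N ≡ 27 (mod 53) gives 9163t ≡ 32 (mod 53), and since 47⁻¹ ≡ 44 (mod 53), t ≡ 30. Hence N ≡ 896 + 9163·30 = 275786 (mod 485639).
From N ≡ 275786 (mod 485639) write N = 275786 + 485639t. Substituting into N ≡ 12 (mod 31) gives 485639t ≡ 2 (mod 31), and since 24⁻¹ ≡ 22 (mod 31), t ≡ 13. Hence N ≡ 275786 + 485639·13 = 6589093 (mod 15054809).

6589093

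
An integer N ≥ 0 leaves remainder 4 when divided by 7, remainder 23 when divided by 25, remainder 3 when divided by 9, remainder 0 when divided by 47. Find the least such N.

7473

The moduli are pairwise coprime; M = 7·25·9·47 = 74025.
M/7 = 10575; 10575 ≡ 5 (mod 7); 5·3 ≡ 1, so inverse 3.
M/25 = 2961; 2961 ≡ 11 (mod 25); 11·16 ≡ 1, so inverse 16.
M/9 = 8225; 8225 ≡ 8 (mod 9); 8·8 ≡ 1, so inverse 8.
M/47 = 1575; 1575 ≡ 24 (mod 47); 24·2 ≡ 1, so inverse 2.
N ≡ 4·10575·3 + 23·2961·16 + 3·8225·8 + 0·1575·2 = 1413948.
1413948 mod 74025 = 7473.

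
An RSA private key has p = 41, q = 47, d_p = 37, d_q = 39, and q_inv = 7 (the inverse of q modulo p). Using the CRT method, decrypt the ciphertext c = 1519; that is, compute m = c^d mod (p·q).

m₁ = c^(d_p) mod p: c ≡ 2 (mod 41), and 2^37 mod 41 = 36.
m₂ = c^(d_q) mod q: c ≡ 15 (mod 47), and 15^39 mod 47 = 20.
h = q_inv·(m₁ − m₂) mod p = 7·(36 − 20) mod 41 = 30.
m = m₂ + h·q = 20 + 30·47 = 1430.

1430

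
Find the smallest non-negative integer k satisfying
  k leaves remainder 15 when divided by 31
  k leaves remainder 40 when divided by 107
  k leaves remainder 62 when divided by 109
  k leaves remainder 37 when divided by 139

The moduli are pairwise coprime; N = 31·107·109·139 = 50255867.
N/31 = 1621157; 1621157 ≡ 12 (mod 31); 12·13 ≡ 1, so inverse 13.
N/107 = 469681; 469681 ≡ 58 (mod 107); 58·24 ≡ 1, so inverse 24.
N/109 = 461063; 461063 ≡ 102 (mod 109); 102·31 ≡ 1, so inverse 31.
N/139 = 361553; 361553 ≡ 14 (mod 139); 14·10 ≡ 1, so inverse 10.
k ≡ 15·1621157·13 + 40·469681·24 + 62·461063·31 + 37·361553·10 = 1786957071.
1786957071 mod 50255867 = 28001726.

28001726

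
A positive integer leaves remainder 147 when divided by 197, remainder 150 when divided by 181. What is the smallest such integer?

20241

From n ≡ 147 (mod 197) write n = 147 + 197t. Substituting into n ≡ 150 (mod 181) gives 197t ≡ 3 (mod 181), and since 16⁻¹ ≡ 34 (mod 181), t ≡ 102. Hence n ≡ 147 + 197·102 = 20241 (mod 35657).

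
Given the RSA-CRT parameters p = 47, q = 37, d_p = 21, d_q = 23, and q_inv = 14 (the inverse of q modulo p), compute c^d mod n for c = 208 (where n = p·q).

m₁ = c^(d_p) mod p: c ≡ 20 (mod 47), and 20^21 mod 47 = 45.
m₂ = c^(d_q) mod q: c ≡ 23 (mod 37), and 23^23 mod 37 = 29.
h = q_inv·(m₁ − m₂) mod p = 14·(45 − 29) mod 47 = 36.
m = m₂ + h·q = 29 + 36·37 = 1361.

1361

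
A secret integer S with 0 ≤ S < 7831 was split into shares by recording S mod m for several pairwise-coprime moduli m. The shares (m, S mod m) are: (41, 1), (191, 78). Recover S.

From S ≡ 1 (mod 41) write S = 1 + 41t. Substituting into S ≡ 78 (mod 191) gives 41t ≡ 77 (mod 191), and since 41⁻¹ ≡ 14 (mod 191), t ≡ 123. Hence S ≡ 1 + 41·123 = 5044 (mod 7831).

5044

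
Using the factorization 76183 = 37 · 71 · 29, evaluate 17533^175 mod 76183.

61840

Mod 37: 17533 ≡ 32; by Fermat, exponent reduces to 175 mod 36 = 31; 32^31 ≡ 13 (mod 37).
Mod 71: 17533 ≡ 67; by Fermat, exponent reduces to 175 mod 70 = 35; 67^35 ≡ 70 (mod 71).
Mod 29: 17533 ≡ 17; by Fermat, exponent reduces to 175 mod 28 = 7; 17^7 ≡ 12 (mod 29).
Combine by CRT: x ≡ 13 (mod 37), x ≡ 70 (mod 71), x ≡ 12 (mod 29) ⇒ x ≡ 61840 (mod 76183).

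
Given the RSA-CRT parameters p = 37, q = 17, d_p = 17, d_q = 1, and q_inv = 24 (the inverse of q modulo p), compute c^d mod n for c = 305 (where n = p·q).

m₁ = c^(d_p) mod p: c ≡ 9 (mod 37), and 9^17 mod 37 = 33.
m₂ = c^(d_q) mod q: c ≡ 16 (mod 17), and 16^1 mod 17 = 16.
h = q_inv·(m₁ − m₂) mod p = 24·(33 − 16) mod 37 = 1.
m = m₂ + h·q = 16 + 1·17 = 33.

33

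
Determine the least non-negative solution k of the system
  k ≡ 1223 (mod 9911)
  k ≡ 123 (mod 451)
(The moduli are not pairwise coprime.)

gcd(9911, 451) = 11 and 11 | (123 − 1223), so the pair is consistent; merging gives k ≡ 179621 (mod 406351), where 406351 = lcm(9911, 451).
The solution is unique modulo lcm(9911, 451) = 406351.

179621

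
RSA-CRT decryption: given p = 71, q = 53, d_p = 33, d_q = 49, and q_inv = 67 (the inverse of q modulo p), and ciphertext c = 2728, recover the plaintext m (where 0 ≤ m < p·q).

37

m₁ = c^(d_p) mod p: c ≡ 30 (mod 71), and 30^33 mod 71 = 37.
m₂ = c^(d_q) mod q: c ≡ 25 (mod 53), and 25^49 mod 53 = 37.
h = q_inv·(m₁ − m₂) mod p = 67·(37 − 37) mod 71 = 0.
m = m₂ + h·q = 37 + 0·53 = 37.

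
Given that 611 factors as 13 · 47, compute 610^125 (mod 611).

610

Mod 13: 610 ≡ 12; by Fermat, exponent reduces to 125 mod 12 = 5; 12^5 ≡ 12 (mod 13).
Mod 47: 610 ≡ 46; by Fermat, exponent reduces to 125 mod 46 = 33; 46^33 ≡ 46 (mod 47).
Combine by CRT: x ≡ 12 (mod 13), x ≡ 46 (mod 47) ⇒ x ≡ 610 (mod 611).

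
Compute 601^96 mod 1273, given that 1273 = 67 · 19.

Mod 67: 601 ≡ 65; by Fermat, exponent reduces to 96 mod 66 = 30; 65^30 ≡ 25 (mod 67).
Mod 19: 601 ≡ 12; by Fermat, exponent reduces to 96 mod 18 = 6; 12^6 ≡ 1 (mod 19).
Combine by CRT: x ≡ 25 (mod 67), x ≡ 1 (mod 19) ⇒ x ≡ 628 (mod 1273).

628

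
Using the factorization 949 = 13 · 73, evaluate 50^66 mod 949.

155

Mod 13: 50 ≡ 11; by Fermat, exponent reduces to 66 mod 12 = 6; 11^6 ≡ 12 (mod 13).
Mod 73: 50 ≡ 50; 50^66 ≡ 9 (mod 73).
Combine by CRT: x ≡ 12 (mod 13), x ≡ 9 (mod 73) ⇒ x ≡ 155 (mod 949).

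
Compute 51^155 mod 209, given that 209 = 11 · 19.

21

Mod 11: 51 ≡ 7; by Fermat, exponent reduces to 155 mod 10 = 5; 7^5 ≡ 10 (mod 11).
Mod 19: 51 ≡ 13; by Fermat, exponent reduces to 155 mod 18 = 11; 13^11 ≡ 2 (mod 19).
Combine by CRT: x ≡ 10 (mod 11), x ≡ 2 (mod 19) ⇒ x ≡ 21 (mod 209).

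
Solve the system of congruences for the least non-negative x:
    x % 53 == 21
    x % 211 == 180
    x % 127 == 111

The moduli are pairwise coprime; N = 53·211·127 = 1420241.
N/53 = 26797; 26797 ≡ 32 (mod 53); 32·5 ≡ 1, so inverse 5.
N/211 = 6731; 6731 ≡ 190 (mod 211); 190·10 ≡ 1, so inverse 10.
N/127 = 11183; 11183 ≡ 7 (mod 127); 7·109 ≡ 1, so inverse 109.
x ≡ 21·26797·5 + 180·6731·10 + 111·11183·109 = 150232602.
150232602 mod 1420241 = 1107297.

1107297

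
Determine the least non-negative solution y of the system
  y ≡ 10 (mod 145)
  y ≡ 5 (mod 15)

155

gcd(145, 15) = 5 and 5 | (5 − 10), so the pair is consistent; merging gives y ≡ 155 (mod 435), where 435 = lcm(145, 15).
The solution is unique modulo lcm(145, 15) = 435.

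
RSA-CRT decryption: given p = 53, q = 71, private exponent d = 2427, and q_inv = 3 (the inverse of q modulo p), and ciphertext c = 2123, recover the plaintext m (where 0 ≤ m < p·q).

d_p = d mod (p−1) = 2427 mod 52 = 35; d_q = d mod (q−1) = 47.
m₁ = c^(d_p) mod p: c ≡ 3 (mod 53), and 3^35 mod 53 = 33.
m₂ = c^(d_q) mod q: c ≡ 64 (mod 71), and 64^47 mod 71 = 4.
h = q_inv·(m₁ − m₂) mod p = 3·(33 − 4) mod 53 = 34.
m = m₂ + h·q = 4 + 34·71 = 2418.

2418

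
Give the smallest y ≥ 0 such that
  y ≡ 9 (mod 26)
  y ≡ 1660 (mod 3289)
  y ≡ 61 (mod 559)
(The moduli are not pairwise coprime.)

Combine the congruences pairwise.
gcd(26, 3289) = 13 and 13 | (1660 − 9), so the pair is consistent; merging gives y ≡ 4949 (mod 6578), where 6578 = lcm(26, 3289).
gcd(6578, 559) = 13 and 13 | (61 − 4949), so the pair is consistent; merging gives y ≡ 195711 (mod 282854), where 282854 = lcm(6578, 559).
The solution is unique modulo lcm(26, 3289, 559) = 282854.

195711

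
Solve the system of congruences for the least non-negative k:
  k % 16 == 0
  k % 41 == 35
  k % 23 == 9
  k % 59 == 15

587360

The moduli are pairwise coprime; N = 16·41·23·59 = 890192.
N/16 = 55637; 55637 ≡ 5 (mod 16); 5·13 ≡ 1, so inverse 13.
N/41 = 21712; 21712 ≡ 23 (mod 41); 23·25 ≡ 1, so inverse 25.
N/23 = 38704; 38704 ≡ 18 (mod 23); 18·9 ≡ 1, so inverse 9.
N/59 = 15088; 15088 ≡ 43 (mod 59); 43·11 ≡ 1, so inverse 11.
k ≡ 0·55637·13 + 35·21712·25 + 9·38704·9 + 15·15088·11 = 24622544.
24622544 mod 890192 = 587360.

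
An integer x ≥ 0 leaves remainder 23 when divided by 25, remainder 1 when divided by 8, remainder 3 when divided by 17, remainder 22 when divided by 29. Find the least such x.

From x ≡ 23 (mod 25) write x = 23 + 25t. Substituting into x ≡ 1 (mod 8) gives 25t ≡ 2 (mod 8), and since 1⁻¹ ≡ 1 (mod 8), t ≡ 2. Hence x ≡ 23 + 25·2 = 73 (mod 200).
From x ≡ 73 (mod 200) write x = 73 + 200t. Substituting into x ≡ 3 (mod 17) gives 200t ≡ 15 (mod 17), and since 13⁻¹ ≡ 4 (mod 17), t ≡ 9. Hence x ≡ 73 + 200·9 = 1873 (mod 3400).
From x ≡ 1873 (mod 3400) write x = 1873 + 3400t. Substituting into x ≡ 22 (mod 29) gives 3400t ≡ 5 (mod 29), and since 7⁻¹ ≡ 25 (mod 29), t ≡ 9. Hence x ≡ 1873 + 3400·9 = 32473 (mod 98600).

32473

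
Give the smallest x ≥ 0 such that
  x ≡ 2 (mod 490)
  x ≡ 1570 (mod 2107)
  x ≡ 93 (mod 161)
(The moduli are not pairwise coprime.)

288122

Combine the congruences pairwise.
gcd(490, 2107) = 49 and 49 | (1570 − 2), so the pair is consistent; merging gives x ≡ 14212 (mod 21070), where 21070 = lcm(490, 2107).
gcd(21070, 161) = 7 and 7 | (93 − 14212), so the pair is consistent; merging gives x ≡ 288122 (mod 484610), where 484610 = lcm(21070, 161).
The solution is unique modulo lcm(490, 2107, 161) = 484610.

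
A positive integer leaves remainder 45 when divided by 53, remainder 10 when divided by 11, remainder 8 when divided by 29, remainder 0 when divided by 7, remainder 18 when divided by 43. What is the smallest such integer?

From x ≡ 45 (mod 53) write x = 45 + 53t. Substituting into x ≡ 10 (mod 11) gives 53t ≡ 9 (mod 11), and since 9⁻¹ ≡ 5 (mod 11), t ≡ 1. Hence x ≡ 45 + 53·1 = 98 (mod 583).
From x ≡ 98 (mod 583) write x = 98 + 583t. Substituting into x ≡ 8 (mod 29) gives 583t ≡ 26 (mod 29), and since 3⁻¹ ≡ 10 (mod 29), t ≡ 28. Hence x ≡ 98 + 583·28 = 16422 (mod 16907).
From x ≡ 16422 (mod 16907) write x = 16422 + 16907t. Substituting into x ≡ 0 (mod 7) gives 16907t ≡ 0 (mod 7), and since 2⁻¹ ≡ 4 (mod 7), t ≡ 0. Hence x ≡ 16422 + 16907·0 = 16422 (mod 118349).
From x ≡ 16422 (mod 118349) write x = 16422 + 118349t. Substituting into x ≡ 18 (mod 43) gives 118349t ≡ 22 (mod 43), and since 13⁻¹ ≡ 10 (mod 43), t ≡ 5. Hence x ≡ 16422 + 118349·5 = 608167 (mod 5089007).

608167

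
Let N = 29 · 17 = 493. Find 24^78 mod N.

314

Mod 29: 24 ≡ 24; by Fermat, exponent reduces to 78 mod 28 = 22; 24^22 ≡ 24 (mod 29).
Mod 17: 24 ≡ 7; by Fermat, exponent reduces to 78 mod 16 = 14; 7^14 ≡ 8 (mod 17).
Combine by CRT: x ≡ 24 (mod 29), x ≡ 8 (mod 17) ⇒ x ≡ 314 (mod 493).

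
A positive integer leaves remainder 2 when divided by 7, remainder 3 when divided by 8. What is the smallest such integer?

From x ≡ 2 (mod 7) write x = 2 + 7t. Substituting into x ≡ 3 (mod 8) gives 7t ≡ 1 (mod 8), and since 7⁻¹ ≡ 7 (mod 8), t ≡ 7. Hence x ≡ 2 + 7·7 = 51 (mod 56).

51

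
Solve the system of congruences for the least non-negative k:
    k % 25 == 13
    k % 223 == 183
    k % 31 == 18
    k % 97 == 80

The moduli are pairwise coprime; N = 25·223·31·97 = 16764025.
N/25 = 670561; 670561 ≡ 11 (mod 25); 11·16 ≡ 1, so inverse 16.
N/223 = 75175; 75175 ≡ 24 (mod 223); 24·158 ≡ 1, so inverse 158.
N/31 = 540775; 540775 ≡ 11 (mod 31); 11·17 ≡ 1, so inverse 17.
N/97 = 172825; 172825 ≡ 68 (mod 97); 68·10 ≡ 1, so inverse 10.
k ≡ 13·670561·16 + 183·75175·158 + 18·540775·17 + 80·172825·10 = 2616823788.
2616823788 mod 16764025 = 1635888.

1635888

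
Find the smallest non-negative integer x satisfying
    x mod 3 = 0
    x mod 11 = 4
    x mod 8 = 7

From x ≡ 0 (mod 3) write x = 0 + 3t. Substituting into x ≡ 4 (mod 11) gives 3t ≡ 4 (mod 11), and since 3⁻¹ ≡ 4 (mod 11), t ≡ 5. Hence x ≡ 0 + 3·5 = 15 (mod 33).
From x ≡ 15 (mod 33) write x = 15 + 33t. Substituting into x ≡ 7 (mod 8) gives 33t ≡ 0 (mod 8), and since 1⁻¹ ≡ 1 (mod 8), t ≡ 0. Hence x ≡ 15 + 33·0 = 15 (mod 264).

15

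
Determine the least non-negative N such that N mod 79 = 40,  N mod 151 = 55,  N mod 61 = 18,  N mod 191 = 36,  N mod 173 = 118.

16891028118

The moduli are pairwise coprime; M = 79·151·61·191·173 = 24044366767.
M/79 = 304359073; 304359073 ≡ 39 (mod 79); 39·77 ≡ 1, so inverse 77.
M/151 = 159234217; 159234217 ≡ 36 (mod 151); 36·21 ≡ 1, so inverse 21.
M/61 = 394169947; 394169947 ≡ 25 (mod 61); 25·22 ≡ 1, so inverse 22.
M/191 = 125886737; 125886737 ≡ 165 (mod 191); 165·22 ≡ 1, so inverse 22.
M/173 = 138984779; 138984779 ≡ 39 (mod 173); 39·71 ≡ 1, so inverse 71.
N ≡ 40·304359073·77 + 55·159234217·21 + 18·394169947·22 + 36·125886737·22 + 118·138984779·71 = 2541549538653.
2541549538653 mod 24044366767 = 16891028118.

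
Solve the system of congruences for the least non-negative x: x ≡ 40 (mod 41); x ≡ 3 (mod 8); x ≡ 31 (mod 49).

The moduli are pairwise coprime; N = 41·8·49 = 16072.
N/41 = 392; 392 ≡ 23 (mod 41); 23·25 ≡ 1, so inverse 25.
N/8 = 2009; 2009 ≡ 1 (mod 8), inverse 1.
N/49 = 328; 328 ≡ 34 (mod 49); 34·13 ≡ 1, so inverse 13.
x ≡ 40·392·25 + 3·2009·1 + 31·328·13 = 530211.
530211 mod 16072 = 15907.

15907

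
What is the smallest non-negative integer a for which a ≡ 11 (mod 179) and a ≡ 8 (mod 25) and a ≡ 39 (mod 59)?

Combine the congruences pairwise.
From a ≡ 11 (mod 179) write a = 11 + 179t. Substituting into a ≡ 8 (mod 25) gives 179t ≡ 22 (mod 25), and since 4⁻¹ ≡ 19 (mod 25), t ≡ 18. Hence a ≡ 11 + 179·18 = 3233 (mod 4475).
From a ≡ 3233 (mod 4475) write a = 3233 + 4475t. Substituting into a ≡ 39 (mod 59) gives 4475t ≡ 51 (mod 59), and since 50⁻¹ ≡ 13 (mod 59), t ≡ 14. Hence a ≡ 3233 + 4475·14 = 65883 (mod 264025).

65883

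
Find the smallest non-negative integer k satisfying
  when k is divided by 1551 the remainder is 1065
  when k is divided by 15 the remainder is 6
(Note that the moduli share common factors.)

2616

Combine the congruences pairwise.
gcd(1551, 15) = 3 and 3 | (6 − 1065), so the pair is consistent; merging gives k ≡ 2616 (mod 7755), where 7755 = lcm(1551, 15).
The solution is unique modulo lcm(1551, 15) = 7755.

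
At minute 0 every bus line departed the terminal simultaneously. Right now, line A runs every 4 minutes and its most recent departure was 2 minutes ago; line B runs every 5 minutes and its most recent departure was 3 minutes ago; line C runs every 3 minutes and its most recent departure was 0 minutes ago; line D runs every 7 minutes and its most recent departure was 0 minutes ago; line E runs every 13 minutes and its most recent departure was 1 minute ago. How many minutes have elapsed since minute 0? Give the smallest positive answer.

378

Combine the congruences pairwise.
From t ≡ 2 (mod 4) write t = 2 + 4s. Substituting into t ≡ 3 (mod 5) gives 4s ≡ 1 (mod 5), and since 4⁻¹ ≡ 4 (mod 5), s ≡ 4. Hence t ≡ 2 + 4·4 = 18 (mod 20).
From t ≡ 18 (mod 20) write t = 18 + 20s. Substituting into t ≡ 0 (mod 3) gives 20s ≡ 0 (mod 3), and since 2⁻¹ ≡ 2 (mod 3), s ≡ 0. Hence t ≡ 18 + 20·0 = 18 (mod 60).
From t ≡ 18 (mod 60) write t = 18 + 60s. Substituting into t ≡ 0 (mod 7) gives 60s ≡ 3 (mod 7), and since 4⁻¹ ≡ 2 (mod 7), s ≡ 6. Hence t ≡ 18 + 60·6 = 378 (mod 420).
From t ≡ 378 (mod 420) write t = 378 + 420s. Substituting into t ≡ 1 (mod 13) gives 420s ≡ 0 (mod 13), and since 4⁻¹ ≡ 10 (mod 13), s ≡ 0. Hence t ≡ 378 + 420·0 = 378 (mod 5460).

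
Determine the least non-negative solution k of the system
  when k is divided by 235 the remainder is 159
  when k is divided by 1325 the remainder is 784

47159

Combine the congruences pairwise.
gcd(235, 1325) = 5 and 5 | (784 − 159), so the pair is consistent; merging gives k ≡ 47159 (mod 62275), where 62275 = lcm(235, 1325).
The solution is unique modulo lcm(235, 1325) = 62275.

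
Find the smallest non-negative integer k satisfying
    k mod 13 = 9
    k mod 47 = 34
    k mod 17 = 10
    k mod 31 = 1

From k ≡ 9 (mod 13) write k = 9 + 13t. Substituting into k ≡ 34 (mod 47) gives 13t ≡ 25 (mod 47), and since 13⁻¹ ≡ 29 (mod 47), t ≡ 20. Hence k ≡ 9 + 13·20 = 269 (mod 611).
From k ≡ 269 (mod 611) write k = 269 + 611t. Substituting into k ≡ 10 (mod 17) gives 611t ≡ 13 (mod 17), and since 16⁻¹ ≡ 16 (mod 17), t ≡ 4. Hence k ≡ 269 + 611·4 = 2713 (mod 10387).
From k ≡ 2713 (mod 10387) write k = 2713 + 10387t. Substituting into k ≡ 1 (mod 31) gives 10387t ≡ 16 (mod 31), and since 2⁻¹ ≡ 16 (mod 31), t ≡ 8. Hence k ≡ 2713 + 10387·8 = 85809 (mod 321997).

85809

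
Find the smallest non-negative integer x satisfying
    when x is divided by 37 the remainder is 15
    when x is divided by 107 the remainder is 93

200

From x ≡ 15 (mod 37) write x = 15 + 37t. Substituting into x ≡ 93 (mod 107) gives 37t ≡ 78 (mod 107), and since 37⁻¹ ≡ 81 (mod 107), t ≡ 5. Hence x ≡ 15 + 37·5 = 200 (mod 3959).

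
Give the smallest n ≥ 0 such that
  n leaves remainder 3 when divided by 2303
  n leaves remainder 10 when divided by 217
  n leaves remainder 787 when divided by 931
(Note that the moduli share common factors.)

1326531

gcd(2303, 217) = 7 and 7 | (10 − 3), so the pair is consistent; merging gives n ≡ 41457 (mod 71393), where 71393 = lcm(2303, 217).
gcd(71393, 931) = 49 and 49 | (787 − 41457), so the pair is consistent; merging gives n ≡ 1326531 (mod 1356467), where 1356467 = lcm(71393, 931).
The solution is unique modulo lcm(2303, 217, 931) = 1356467.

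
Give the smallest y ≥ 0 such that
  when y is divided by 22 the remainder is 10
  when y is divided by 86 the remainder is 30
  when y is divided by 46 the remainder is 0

10350

Combine the congruences pairwise.
gcd(22, 86) = 2 and 2 | (30 − 10), so the pair is consistent; merging gives y ≡ 890 (mod 946), where 946 = lcm(22, 86).
gcd(946, 46) = 2 and 2 | (0 − 890), so the pair is consistent; merging gives y ≡ 10350 (mod 21758), where 21758 = lcm(946, 46).
The solution is unique modulo lcm(22, 86, 46) = 21758.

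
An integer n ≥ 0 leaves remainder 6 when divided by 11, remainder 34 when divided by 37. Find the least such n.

182

Combine the congruences pairwise.
From n ≡ 6 (mod 11) write n = 6 + 11t. Substituting into n ≡ 34 (mod 37) gives 11t ≡ 28 (mod 37), and since 11⁻¹ ≡ 27 (mod 37), t ≡ 16. Hence n ≡ 6 + 11·16 = 182 (mod 407).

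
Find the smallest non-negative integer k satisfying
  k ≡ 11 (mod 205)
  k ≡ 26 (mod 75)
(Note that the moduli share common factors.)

gcd(205, 75) = 5 and 5 | (26 − 11), so the pair is consistent; merging gives k ≡ 626 (mod 3075), where 3075 = lcm(205, 75).
The solution is unique modulo lcm(205, 75) = 3075.

626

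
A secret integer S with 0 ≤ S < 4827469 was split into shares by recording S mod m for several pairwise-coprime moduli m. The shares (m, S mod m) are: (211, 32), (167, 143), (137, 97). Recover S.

Combine the congruences pairwise.
From S ≡ 32 (mod 211) write S = 32 + 211t. Substituting into S ≡ 143 (mod 167) gives 211t ≡ 111 (mod 167), and since 44⁻¹ ≡ 19 (mod 167), t ≡ 105. Hence S ≡ 32 + 211·105 = 22187 (mod 35237).
From S ≡ 22187 (mod 35237) write S = 22187 + 35237t. Substituting into S ≡ 97 (mod 137) gives 35237t ≡ 104 (mod 137), and since 28⁻¹ ≡ 93 (mod 137), t ≡ 82. Hence S ≡ 22187 + 35237·82 = 2911621 (mod 4827469).

2911621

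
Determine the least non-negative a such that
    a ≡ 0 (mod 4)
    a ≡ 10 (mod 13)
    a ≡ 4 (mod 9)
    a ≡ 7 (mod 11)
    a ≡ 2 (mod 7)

3208

The moduli are pairwise coprime; N = 4·13·9·11·7 = 36036.
N/4 = 9009; 9009 ≡ 1 (mod 4), inverse 1.
N/13 = 2772; 2772 ≡ 3 (mod 13); 3·9 ≡ 1, so inverse 9.
N/9 = 4004; 4004 ≡ 8 (mod 9); 8·8 ≡ 1, so inverse 8.
N/11 = 3276; 3276 ≡ 9 (mod 11); 9·5 ≡ 1, so inverse 5.
N/7 = 5148; 5148 ≡ 3 (mod 7); 3·5 ≡ 1, so inverse 5.
a ≡ 0·9009·1 + 10·2772·9 + 4·4004·8 + 7·3276·5 + 2·5148·5 = 543748.
543748 mod 36036 = 3208.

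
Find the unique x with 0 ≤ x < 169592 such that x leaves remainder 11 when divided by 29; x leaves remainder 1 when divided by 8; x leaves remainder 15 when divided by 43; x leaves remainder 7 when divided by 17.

167457

From x ≡ 11 (mod 29) write x = 11 + 29t. Substituting into x ≡ 1 (mod 8) gives 29t ≡ 6 (mod 8), and since 5⁻¹ ≡ 5 (mod 8), t ≡ 6. Hence x ≡ 11 + 29·6 = 185 (mod 232).
From x ≡ 185 (mod 232) write x = 185 + 232t. Substituting into x ≡ 15 (mod 43) gives 232t ≡ 2 (mod 43), and since 17⁻¹ ≡ 38 (mod 43), t ≡ 33. Hence x ≡ 185 + 232·33 = 7841 (mod 9976).
From x ≡ 7841 (mod 9976) write x = 7841 + 9976t. Substituting into x ≡ 7 (mod 17) gives 9976t ≡ 3 (mod 17), and since 14⁻¹ ≡ 11 (mod 17), t ≡ 16. Hence x ≡ 7841 + 9976·16 = 167457 (mod 169592).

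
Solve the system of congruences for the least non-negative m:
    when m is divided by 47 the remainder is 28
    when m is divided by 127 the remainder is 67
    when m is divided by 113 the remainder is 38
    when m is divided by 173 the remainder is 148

4636202

Combine the congruences pairwise.
From m ≡ 28 (mod 47) write m = 28 + 47t. Substituting into m ≡ 67 (mod 127) gives 47t ≡ 39 (mod 127), and since 47⁻¹ ≡ 100 (mod 127), t ≡ 90. Hence m ≡ 28 + 47·90 = 4258 (mod 5969).
From m ≡ 4258 (mod 5969) write m = 4258 + 5969t. Substituting into m ≡ 38 (mod 113) gives 5969t ≡ 74 (mod 113), and since 93⁻¹ ≡ 96 (mod 113), t ≡ 98. Hence m ≡ 4258 + 5969·98 = 589220 (mod 674497).
From m ≡ 589220 (mod 674497) write m = 589220 + 674497t. Substituting into m ≡ 148 (mod 173) gives 674497t ≡ 166 (mod 173), and since 143⁻¹ ≡ 98 (mod 173), t ≡ 6. Hence m ≡ 589220 + 674497·6 = 4636202 (mod 116687981).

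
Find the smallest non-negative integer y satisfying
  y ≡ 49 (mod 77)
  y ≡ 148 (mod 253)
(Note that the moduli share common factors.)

gcd(77, 253) = 11 and 11 | (148 − 49), so the pair is consistent; merging gives y ≡ 1666 (mod 1771), where 1771 = lcm(77, 253).
The solution is unique modulo lcm(77, 253) = 1771.

1666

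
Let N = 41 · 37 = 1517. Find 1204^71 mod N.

Mod 41: 1204 ≡ 15; by Fermat, exponent reduces to 71 mod 40 = 31; 15^31 ≡ 12 (mod 41).
Mod 37: 1204 ≡ 20; by Fermat, exponent reduces to 71 mod 36 = 35; 20^35 ≡ 13 (mod 37).
Combine by CRT: x ≡ 12 (mod 41), x ≡ 13 (mod 37) ⇒ x ≡ 1160 (mod 1517).

1160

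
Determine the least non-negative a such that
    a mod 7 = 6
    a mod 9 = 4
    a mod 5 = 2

The moduli are pairwise coprime; N = 7·9·5 = 315.
N/7 = 45; 45 ≡ 3 (mod 7); 3·5 ≡ 1, so inverse 5.
N/9 = 35; 35 ≡ 8 (mod 9); 8·8 ≡ 1, so inverse 8.
N/5 = 63; 63 ≡ 3 (mod 5); 3·2 ≡ 1, so inverse 2.
a ≡ 6·45·5 + 4·35·8 + 2·63·2 = 2722.
2722 mod 315 = 202.

202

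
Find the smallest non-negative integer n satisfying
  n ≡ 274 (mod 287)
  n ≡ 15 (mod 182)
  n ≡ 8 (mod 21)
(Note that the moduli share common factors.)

15485

gcd(287, 182) = 7 and 7 | (15 − 274), so the pair is consistent; merging gives n ≡ 561 (mod 7462), where 7462 = lcm(287, 182).
gcd(7462, 21) = 7 and 7 | (8 − 561), so the pair is consistent; merging gives n ≡ 15485 (mod 22386), where 22386 = lcm(7462, 21).
The solution is unique modulo lcm(287, 182, 21) = 22386.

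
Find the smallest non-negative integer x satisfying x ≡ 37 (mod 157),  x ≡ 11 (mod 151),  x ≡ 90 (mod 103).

The moduli are pairwise coprime; N = 157·151·103 = 2441821.
N/157 = 15553; 15553 ≡ 10 (mod 157); 10·110 ≡ 1, so inverse 110.
N/151 = 16171; 16171 ≡ 14 (mod 151); 14·54 ≡ 1, so inverse 54.
N/103 = 23707; 23707 ≡ 17 (mod 103); 17·97 ≡ 1, so inverse 97.
x ≡ 37·15553·110 + 11·16171·54 + 90·23707·97 = 279868394.
279868394 mod 2441821 = 1500800.

1500800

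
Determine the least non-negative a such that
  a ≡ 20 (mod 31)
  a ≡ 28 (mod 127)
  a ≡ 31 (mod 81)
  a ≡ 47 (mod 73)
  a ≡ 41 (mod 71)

The moduli are pairwise coprime; N = 31·127·81·73·71 = 1652843151.
N/31 = 53317521; 53317521 ≡ 1 (mod 31), inverse 1.
N/127 = 13014513; 13014513 ≡ 61 (mod 127); 61·25 ≡ 1, so inverse 25.
N/81 = 20405471; 20405471 ≡ 32 (mod 81); 32·38 ≡ 1, so inverse 38.
N/73 = 22641687; 22641687 ≡ 7 (mod 73); 7·21 ≡ 1, so inverse 21.
N/71 = 23279481; 23279481 ≡ 1 (mod 71), inverse 1.
a ≡ 20·53317521·1 + 28·13014513·25 + 31·20405471·38 + 47·22641687·21 + 41·23279481·1 = 57515958148.
57515958148 mod 1652843151 = 1319291014.

1319291014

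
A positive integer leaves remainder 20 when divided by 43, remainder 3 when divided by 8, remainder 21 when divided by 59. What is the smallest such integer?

15715

From x ≡ 20 (mod 43) write x = 20 + 43t. Substituting into x ≡ 3 (mod 8) gives 43t ≡ 7 (mod 8), and since 3⁻¹ ≡ 3 (mod 8), t ≡ 5. Hence x ≡ 20 + 43·5 = 235 (mod 344).
From x ≡ 235 (mod 344) write x = 235 + 344t. Substituting into x ≡ 21 (mod 59) gives 344t ≡ 22 (mod 59), and since 49⁻¹ ≡ 53 (mod 59), t ≡ 45. Hence x ≡ 235 + 344·45 = 15715 (mod 20296).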